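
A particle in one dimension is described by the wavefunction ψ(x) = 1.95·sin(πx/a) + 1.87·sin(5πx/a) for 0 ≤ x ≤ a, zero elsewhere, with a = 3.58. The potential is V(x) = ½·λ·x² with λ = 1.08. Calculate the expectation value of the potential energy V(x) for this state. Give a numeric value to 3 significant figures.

⟨V⟩ = ∫ V(x)·|ψ|² dx / ∫|ψ|² dx.
On 0 ≤ x ≤ a (j ≠ l): ∫sin²(jπx/a) dx = a/2, ∫sin(jπx/a)·sin(lπx/a) dx = 0; diagonal moments ∫x·sin²(jπx/a) dx = a²/4, ∫x²·sin²(jπx/a) dx = a³·(1/6 − 1/(4j²π²)); cross terms ∫x·sin(jπx/a)·sin(lπx/a) dx = 0 for j + l even and −4jla²/(π²(j² − l²)²) for j + l odd, ∫x²·sin(jπx/a)·sin(lπx/a) dx = (−1)^(j+l)·4jla³/(π²(j² − l²)²); higher powers the same way via product-to-sum and parts.
State is unnormalized: ∫|ψ|² dx = 13.066, and ∫ψ*·V(x)·ψ dx = 28.304, so ⟨V⟩ = 28.304 / 13.066.
⟨V⟩ = 2.1662.

2.17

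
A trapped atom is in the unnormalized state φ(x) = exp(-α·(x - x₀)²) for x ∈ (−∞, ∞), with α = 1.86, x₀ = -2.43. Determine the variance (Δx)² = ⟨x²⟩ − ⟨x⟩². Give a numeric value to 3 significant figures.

0.134

Compute ⟨x⟩ and ⟨x²⟩ separately, then (Δx)² = ⟨x²⟩ − ⟨x⟩².
Gaussian moments (u = x − x₀): ∫u^(2j)·e^(−2αu²) du = (2j−1)!!/(4α)^j · √(π/(2α)), odd powers integrate to 0; here √(π/(2α)) = 0.91897.
Normalization: ∫|φ|² dx = 0.91897.
⟨x⟩ = -2.4300 and ⟨x²⟩ = 6.0393.
(Δx)² = 6.0393 − (-2.4300)² = 0.13441.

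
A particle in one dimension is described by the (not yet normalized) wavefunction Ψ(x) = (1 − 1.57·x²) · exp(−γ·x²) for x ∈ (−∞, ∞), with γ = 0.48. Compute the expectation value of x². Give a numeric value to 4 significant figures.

2.327

⟨x²⟩ = ∫ x²·|Ψ|² dx / ∫|Ψ|² dx (integrals over the domain).
Expand each integrand as polynomial × e^(−2γx²) and use ∫x^(2j)·e^(−2γx²) dx = (2j−1)!!/(4γ)^j · √(π/(2γ)), odd powers → 0; here √(π/(2γ)) = 1.8090.
State is unnormalized: ∫|Ψ|² dx = 2.4793, and ∫Ψ*·x²·Ψ dx = 5.7695, so ⟨x²⟩ = 5.7695 / 2.4793.
⟨x²⟩ = 2.3271.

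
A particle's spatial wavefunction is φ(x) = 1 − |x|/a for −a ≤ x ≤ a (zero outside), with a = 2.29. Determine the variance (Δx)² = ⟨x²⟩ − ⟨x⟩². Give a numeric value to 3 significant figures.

Compute ⟨x⟩ and ⟨x²⟩ separately, then (Δx)² = ⟨x²⟩ − ⟨x⟩².
φ is even, so ∫ over [−a, a] = 2∫₀ᵃ with φ = 1 − x/a there: ∫₀ᵃ (1 − x/a)² dx = a/3, ∫₀ᵃ x²(1 − x/a)² dx = a³/30, ∫₀ᵃ x⁴(1 − x/a)² dx = a⁵/105.
Normalization: ∫|φ|² dx = 1.5267.
⟨x⟩ = 0.0000 and ⟨x²⟩ = 0.52441.
(Δx)² = 0.52441 − (0.0000)² = 0.52441.

0.524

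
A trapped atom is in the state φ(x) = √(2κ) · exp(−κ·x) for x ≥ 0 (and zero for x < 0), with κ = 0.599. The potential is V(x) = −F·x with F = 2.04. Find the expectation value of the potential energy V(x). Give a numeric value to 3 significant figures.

⟨V⟩ = ∫ V(x)·|φ|² dx.
Every integrand reduces to terms xʲ·e^(−2κx) on [0, ∞); use ∫₀^∞ xʲ·e^(−2κx) dx = j!/(2κ)^(j+1).
⟨V⟩ = -1.7028.

-1.70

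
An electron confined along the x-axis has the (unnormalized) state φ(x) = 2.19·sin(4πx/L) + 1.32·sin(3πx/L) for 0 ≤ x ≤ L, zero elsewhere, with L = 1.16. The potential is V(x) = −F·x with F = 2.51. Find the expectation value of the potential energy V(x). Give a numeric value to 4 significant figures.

-0.9447

⟨V⟩ = ∫ V(x)·|φ|² dx / ∫|φ|² dx.
On 0 ≤ x ≤ L (j ≠ l): ∫sin²(jπx/L) dx = L/2, ∫sin(jπx/L)·sin(lπx/L) dx = 0; diagonal moments ∫x·sin²(jπx/L) dx = L²/4, ∫x²·sin²(jπx/L) dx = L³·(1/6 − 1/(4j²π²)); cross terms ∫x·sin(jπx/L)·sin(lπx/L) dx = 0 for j + l even and −4jlL²/(π²(j² − l²)²) for j + l odd, ∫x²·sin(jπx/L)·sin(lπx/L) dx = (−1)^(j+l)·4jlL³/(π²(j² − l²)²); higher powers the same way via product-to-sum and parts.
State is unnormalized: ∫|φ|² dx = 3.7923, and ∫φ*·V(x)·φ dx = -3.5827, so ⟨V⟩ = -3.5827 / 3.7923.
⟨V⟩ = -0.94473.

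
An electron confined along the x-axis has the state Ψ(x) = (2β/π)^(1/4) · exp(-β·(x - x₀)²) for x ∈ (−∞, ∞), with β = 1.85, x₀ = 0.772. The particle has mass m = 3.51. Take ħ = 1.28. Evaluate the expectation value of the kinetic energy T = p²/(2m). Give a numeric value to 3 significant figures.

T = −(ħ²/2m) d²/dx², so ⟨T⟩ = −(ħ²/2m) ∫ Ψ*·Ψ'' dx; with m = 3.51.
Gaussian moments (u = x − x₀): ∫u^(2j)·e^(−2βu²) du = (2j−1)!!/(4β)^j · √(π/(2β)), odd powers integrate to 0; here √(π/(2β)) = 0.92145. Derivatives: d/dx e^(−βu²) = −2βu·e^(−βu²), d²/dx² e^(−βu²) = (4β²u² − 2β)·e^(−βu²).
⟨T⟩ = 0.43177.

0.432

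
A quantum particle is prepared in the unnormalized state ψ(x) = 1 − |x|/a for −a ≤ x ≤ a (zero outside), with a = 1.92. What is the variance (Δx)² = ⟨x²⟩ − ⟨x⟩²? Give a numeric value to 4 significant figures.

Compute ⟨x⟩ and ⟨x²⟩ separately, then (Δx)² = ⟨x²⟩ − ⟨x⟩².
ψ is even, so ∫ over [−a, a] = 2∫₀ᵃ with ψ = 1 − x/a there: ∫₀ᵃ (1 − x/a)² dx = a/3, ∫₀ᵃ x²(1 − x/a)² dx = a³/30, ∫₀ᵃ x⁴(1 − x/a)² dx = a⁵/105.
Normalization: ∫|ψ|² dx = 1.2800.
⟨x⟩ = 0.0000 and ⟨x²⟩ = 0.36864.
(Δx)² = 0.36864 − (0.0000)² = 0.36864.

0.3686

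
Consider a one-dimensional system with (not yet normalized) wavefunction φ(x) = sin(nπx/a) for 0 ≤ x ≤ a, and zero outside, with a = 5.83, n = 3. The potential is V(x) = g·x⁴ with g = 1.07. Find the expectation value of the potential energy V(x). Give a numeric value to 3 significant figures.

⟨V⟩ = ∫ V(x)·|φ|² dx / ∫|φ|² dx.
With sin²θ = (1 − cos2θ)/2 on 0 ≤ x ≤ a: ∫sin²(nπx/a) dx = a/2, ∫x·sin²(nπx/a) dx = a²/4, ∫x²·sin²(nπx/a) dx = a³·(1/6 − 1/(4n²π²)); higher powers xᵏ the same way, integrating xᵏ·cos(2nπx/a) by parts.
State is unnormalized: ∫|φ|² dx = 2.9150, and ∫φ*·V(x)·φ dx = 680.77, so ⟨V⟩ = 680.77 / 2.9150.
⟨V⟩ = 233.54.

234.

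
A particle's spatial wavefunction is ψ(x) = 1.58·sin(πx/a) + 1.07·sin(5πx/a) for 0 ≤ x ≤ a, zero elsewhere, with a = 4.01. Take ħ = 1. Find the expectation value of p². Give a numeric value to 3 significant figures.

5.25

p² ψ = −ħ² d²ψ/dx²; ⟨p²⟩ = −ħ² ∫ ψ*·ψ'' dx / ∫|ψ|² dx.
d²/dx² sin(jπx/a) = −(jπ/a)²·sin(jπx/a); on 0 ≤ x ≤ a, ∫sin²(jπx/a) dx = a/2 and ∫sin(jπx/a)·sin(lπx/a) dx = 0 for j ≠ l, so only diagonal terms survive in ∫|ψ|² and ∫ψ·ψ″; ∫ψ·ψ′ dx = [ψ²/2] between the walls = 0.
State is unnormalized: ∫|ψ|² dx = 7.3008, and ∫ψ*·(−ħ² ψ'') dx = 38.296, so ⟨p²⟩ = 38.296 / 7.3008.
⟨p²⟩ = 5.2454.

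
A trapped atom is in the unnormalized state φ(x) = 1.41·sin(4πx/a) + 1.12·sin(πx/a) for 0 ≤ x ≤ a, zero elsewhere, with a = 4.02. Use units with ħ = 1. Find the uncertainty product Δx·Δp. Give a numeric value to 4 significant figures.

Δx = √(⟨x²⟩−⟨x⟩²), Δp = √(⟨p²⟩−⟨p⟩²).
On 0 ≤ x ≤ a (j ≠ l): ∫sin²(jπx/a) dx = a/2, ∫sin(jπx/a)·sin(lπx/a) dx = 0; diagonal moments ∫x·sin²(jπx/a) dx = a²/4, ∫x²·sin²(jπx/a) dx = a³·(1/6 − 1/(4j²π²)); cross terms ∫x·sin(jπx/a)·sin(lπx/a) dx = 0 for j + l even and −4jla²/(π²(j² − l²)²) for j + l odd, ∫x²·sin(jπx/a)·sin(lπx/a) dx = (−1)^(j+l)·4jla³/(π²(j² − l²)²); higher powers the same way via product-to-sum and parts. d²/dx² sin(jπx/a) = −(jπ/a)²·sin(jπx/a); on 0 ≤ x ≤ a, ∫sin²(jπx/a) dx = a/2 and ∫sin(jπx/a)·sin(lπx/a) dx = 0 for j ≠ l, so only diagonal terms survive in ∫|φ|² and ∫φ·φ″; ∫φ·φ′ dx = [φ²/2] between the walls = 0.
Normalization: ∫|φ|² dx = 6.5174.
⟨x⟩ = 1.9536, ⟨x²⟩ = 4.8119 ⇒ Δx = 0.99771.
⟨p⟩ = 0.0000, ⟨p²⟩ = 6.2276 ⇒ Δp = 2.4955.
Δx·Δp = 2.4898.

2.490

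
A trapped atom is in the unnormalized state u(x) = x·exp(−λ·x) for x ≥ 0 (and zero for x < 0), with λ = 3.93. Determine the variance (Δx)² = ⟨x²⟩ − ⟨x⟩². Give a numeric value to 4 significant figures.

Compute ⟨x⟩ and ⟨x²⟩ separately, then (Δx)² = ⟨x²⟩ − ⟨x⟩².
Every integrand reduces to terms xʲ·e^(−2λx) on [0, ∞); use ∫₀^∞ xʲ·e^(−2λx) dx = j!/(2λ)^(j+1).
Normalization: ∫|u|² dx = 0.0041187.
⟨x⟩ = 0.38168 and ⟨x²⟩ = 0.19424.
(Δx)² = 0.19424 − (0.38168)² = 0.048560.

0.04856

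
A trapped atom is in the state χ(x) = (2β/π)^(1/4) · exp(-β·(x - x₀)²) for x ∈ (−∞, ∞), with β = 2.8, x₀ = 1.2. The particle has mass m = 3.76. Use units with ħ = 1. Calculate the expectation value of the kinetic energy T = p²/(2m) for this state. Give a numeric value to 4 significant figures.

0.3723

T = −(ħ²/2m) d²/dx², so ⟨T⟩ = −(ħ²/2m) ∫ χ*·χ'' dx; with m = 3.76.
Gaussian moments (u = x − x₀): ∫u^(2j)·e^(−2βu²) du = (2j−1)!!/(4β)^j · √(π/(2β)), odd powers integrate to 0; here √(π/(2β)) = 0.74900. Derivatives: d/dx e^(−βu²) = −2βu·e^(−βu²), d²/dx² e^(−βu²) = (4β²u² − 2β)·e^(−βu²).
⟨T⟩ = 0.37234.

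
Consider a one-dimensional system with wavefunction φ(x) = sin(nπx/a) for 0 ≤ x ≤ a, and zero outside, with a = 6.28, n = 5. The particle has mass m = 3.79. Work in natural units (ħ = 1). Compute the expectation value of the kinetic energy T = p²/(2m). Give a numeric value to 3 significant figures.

0.825

T = −(ħ²/2m) d²/dx², so ⟨T⟩ = −(ħ²/2m) ∫ φ*·φ'' dx / ∫|φ|² dx; with m = 3.79.
d/dx sin(nπx/a) = (nπ/a)·cos(nπx/a) and d²/dx² sin(nπx/a) = −(nπ/a)²·sin(nπx/a); on 0 ≤ x ≤ a, ∫sin²(nπx/a) dx = a/2 and ∫sin(nπx/a)·cos(nπx/a) dx = 0.
State is unnormalized: ∫|φ|² dx = 3.1400, and ∫φ*·(−ħ²/2m · φ'') dx = 2.5917, so ⟨T⟩ = 2.5917 / 3.1400.
⟨T⟩ = 0.82537.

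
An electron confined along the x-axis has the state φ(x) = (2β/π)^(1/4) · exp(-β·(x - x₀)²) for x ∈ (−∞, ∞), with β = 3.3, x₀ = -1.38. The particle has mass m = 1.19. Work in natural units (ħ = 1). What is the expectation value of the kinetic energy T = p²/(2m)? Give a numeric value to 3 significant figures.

1.39

T = −(ħ²/2m) d²/dx², so ⟨T⟩ = −(ħ²/2m) ∫ φ*·φ'' dx; with m = 1.19.
Gaussian moments (u = x − x₀): ∫u^(2j)·e^(−2βu²) du = (2j−1)!!/(4β)^j · √(π/(2β)), odd powers integrate to 0; here √(π/(2β)) = 0.68993. Derivatives: d/dx e^(−βu²) = −2βu·e^(−βu²), d²/dx² e^(−βu²) = (4β²u² − 2β)·e^(−βu²).
⟨T⟩ = 1.3866.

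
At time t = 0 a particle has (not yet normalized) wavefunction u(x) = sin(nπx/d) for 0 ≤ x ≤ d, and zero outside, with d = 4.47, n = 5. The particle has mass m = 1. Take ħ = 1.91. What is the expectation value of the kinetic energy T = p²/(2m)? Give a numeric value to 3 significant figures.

22.5

T = −(ħ²/2m) d²/dx², so ⟨T⟩ = −(ħ²/2m) ∫ u*·u'' dx / ∫|u|² dx; with m = 1.
d/dx sin(nπx/d) = (nπ/d)·cos(nπx/d) and d²/dx² sin(nπx/d) = −(nπ/d)²·sin(nπx/d); on 0 ≤ x ≤ d, ∫sin²(nπx/d) dx = d/2 and ∫sin(nπx/d)·cos(nπx/d) dx = 0.
State is unnormalized: ∫|u|² dx = 2.2350, and ∫u*·(−ħ²/2m · u'') dx = 50.343, so ⟨T⟩ = 50.343 / 2.2350.
⟨T⟩ = 22.525.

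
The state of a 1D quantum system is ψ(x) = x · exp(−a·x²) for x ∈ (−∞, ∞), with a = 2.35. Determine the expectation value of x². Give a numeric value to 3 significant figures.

0.319

⟨x²⟩ = ∫ x²·|ψ|² dx / ∫|ψ|² dx (integrals over the domain).
Expand each integrand as polynomial × e^(−2ax²) and use ∫x^(2j)·e^(−2ax²) dx = (2j−1)!!/(4a)^j · √(π/(2a)), odd powers → 0; here √(π/(2a)) = 0.81757.
State is unnormalized: ∫|ψ|² dx = 0.086976, and ∫ψ*·x²·ψ dx = 0.027758, so ⟨x²⟩ = 0.027758 / 0.086976.
⟨x²⟩ = 0.31915.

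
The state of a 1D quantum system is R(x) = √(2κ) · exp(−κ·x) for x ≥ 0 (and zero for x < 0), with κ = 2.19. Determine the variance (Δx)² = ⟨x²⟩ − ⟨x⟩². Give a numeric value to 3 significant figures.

Compute ⟨x⟩ and ⟨x²⟩ separately, then (Δx)² = ⟨x²⟩ − ⟨x⟩².
Every integrand reduces to terms xʲ·e^(−2κx) on [0, ∞); use ∫₀^∞ xʲ·e^(−2κx) dx = j!/(2κ)^(j+1).
⟨x⟩ = 0.22831 and ⟨x²⟩ = 0.10425.
(Δx)² = 0.10425 − (0.22831)² = 0.052126.

0.0521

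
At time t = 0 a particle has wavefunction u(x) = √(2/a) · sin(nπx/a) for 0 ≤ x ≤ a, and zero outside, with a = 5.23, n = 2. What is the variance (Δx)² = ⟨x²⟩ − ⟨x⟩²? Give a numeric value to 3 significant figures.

1.93

Compute ⟨x⟩ and ⟨x²⟩ separately, then (Δx)² = ⟨x²⟩ − ⟨x⟩².
With sin²θ = (1 − cos2θ)/2 on 0 ≤ x ≤ a: ∫sin²(nπx/a) dx = a/2, ∫x·sin²(nπx/a) dx = a²/4, ∫x²·sin²(nπx/a) dx = a³·(1/6 − 1/(4n²π²)); higher powers xᵏ the same way, integrating xᵏ·cos(2nπx/a) by parts.
⟨x⟩ = 2.6150 and ⟨x²⟩ = 8.7712.
(Δx)² = 8.7712 − (2.6150)² = 1.9330.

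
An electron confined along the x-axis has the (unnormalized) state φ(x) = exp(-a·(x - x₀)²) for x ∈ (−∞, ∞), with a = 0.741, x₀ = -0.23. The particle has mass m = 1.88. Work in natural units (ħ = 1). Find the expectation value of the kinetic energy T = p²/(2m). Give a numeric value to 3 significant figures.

T = −(ħ²/2m) d²/dx², so ⟨T⟩ = −(ħ²/2m) ∫ φ*·φ'' dx / ∫|φ|² dx; with m = 1.88.
Gaussian moments (u = x − x₀): ∫u^(2j)·e^(−2au²) du = (2j−1)!!/(4a)^j · √(π/(2a)), odd powers integrate to 0; here √(π/(2a)) = 1.4560. Derivatives: d/dx e^(−au²) = −2au·e^(−au²), d²/dx² e^(−au²) = (4a²u² − 2a)·e^(−au²).
State is unnormalized: ∫|φ|² dx = 1.4560, and ∫φ*·(−ħ²/2m · φ'') dx = 0.28693, so ⟨T⟩ = 0.28693 / 1.4560.
⟨T⟩ = 0.19707.

0.197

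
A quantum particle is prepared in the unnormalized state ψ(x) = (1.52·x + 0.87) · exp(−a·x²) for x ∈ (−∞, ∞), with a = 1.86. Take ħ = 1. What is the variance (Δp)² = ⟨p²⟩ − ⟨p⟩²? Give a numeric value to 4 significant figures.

2.942

Compute ⟨p⟩ and ⟨p²⟩ separately; (Δp)² = ⟨p²⟩ − ⟨p⟩².
Expand each integrand as polynomial × e^(−2ax²) and use ∫x^(2j)·e^(−2ax²) dx = (2j−1)!!/(4a)^j · √(π/(2a)), odd powers → 0; here √(π/(2a)) = 0.91897. Differentiate with the product rule, d/dx e^(−ax²) = −2ax·e^(−ax²).
Normalization: ∫|ψ|² dx = 0.98095.
⟨p⟩ = 0.0000 and ⟨p²⟩ = 2.9422.
(Δp)² = 2.9422 − (0.0000)² = 2.9422.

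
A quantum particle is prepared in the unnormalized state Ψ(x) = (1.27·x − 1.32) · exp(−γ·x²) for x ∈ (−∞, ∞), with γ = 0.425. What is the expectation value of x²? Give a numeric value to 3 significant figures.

1.00

⟨x²⟩ = ∫ x²·|Ψ|² dx / ∫|Ψ|² dx (integrals over the domain).
Expand each integrand as polynomial × e^(−2γx²) and use ∫x^(2j)·e^(−2γx²) dx = (2j−1)!!/(4γ)^j · √(π/(2γ)), odd powers → 0; here √(π/(2γ)) = 1.9225.
State is unnormalized: ∫|Ψ|² dx = 5.1738, and ∫Ψ*·x²·Ψ dx = 5.1893, so ⟨x²⟩ = 5.1893 / 5.1738.
⟨x²⟩ = 1.0030.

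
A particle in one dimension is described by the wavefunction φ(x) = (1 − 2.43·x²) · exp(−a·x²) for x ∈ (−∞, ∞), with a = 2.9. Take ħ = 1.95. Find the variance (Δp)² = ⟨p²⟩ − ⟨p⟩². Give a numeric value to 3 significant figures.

26.7

Compute ⟨p⟩ and ⟨p²⟩ separately; (Δp)² = ⟨p²⟩ − ⟨p⟩².
Expand each integrand as polynomial × e^(−2ax²) and use ∫x^(2j)·e^(−2ax²) dx = (2j−1)!!/(4a)^j · √(π/(2a)), odd powers → 0; here √(π/(2a)) = 0.73597. Differentiate with the product rule, d/dx e^(−ax²) = −2ax·e^(−ax²).
Normalization: ∫|φ|² dx = 0.52451.
⟨p⟩ = 0.0000 and ⟨p²⟩ = 26.708.
(Δp)² = 26.708 − (0.0000)² = 26.708.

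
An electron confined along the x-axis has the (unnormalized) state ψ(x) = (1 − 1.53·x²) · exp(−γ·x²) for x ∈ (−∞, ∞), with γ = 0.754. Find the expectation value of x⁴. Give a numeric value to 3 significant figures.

⟨x⁴⟩ = ∫ x⁴·|ψ|² dx / ∫|ψ|² dx (integrals over the domain).
Expand each integrand as polynomial × e^(−2γx²) and use ∫x^(2j)·e^(−2γx²) dx = (2j−1)!!/(4γ)^j · √(π/(2γ)), odd powers → 0; here √(π/(2γ)) = 1.4434.
State is unnormalized: ∫|ψ|² dx = 1.0933, and ∫ψ*·x⁴·ψ dx = 2.3488, so ⟨x⁴⟩ = 2.3488 / 1.0933.
⟨x⁴⟩ = 2.1484.

2.15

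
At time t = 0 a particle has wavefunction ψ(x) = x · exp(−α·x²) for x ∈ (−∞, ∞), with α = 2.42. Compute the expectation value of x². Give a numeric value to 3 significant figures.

0.310

⟨x²⟩ = ∫ x²·|ψ|² dx / ∫|ψ|² dx (integrals over the domain).
Expand each integrand as polynomial × e^(−2αx²) and use ∫x^(2j)·e^(−2αx²) dx = (2j−1)!!/(4α)^j · √(π/(2α)), odd powers → 0; here √(π/(2α)) = 0.80566.
State is unnormalized: ∫|ψ|² dx = 0.083229, and ∫ψ*·x²·ψ dx = 0.025794, so ⟨x²⟩ = 0.025794 / 0.083229.
⟨x²⟩ = 0.30992.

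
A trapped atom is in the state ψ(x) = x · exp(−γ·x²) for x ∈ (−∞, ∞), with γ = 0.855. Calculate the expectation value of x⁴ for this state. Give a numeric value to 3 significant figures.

⟨x⁴⟩ = ∫ x⁴·|ψ|² dx / ∫|ψ|² dx (integrals over the domain).
Expand each integrand as polynomial × e^(−2γx²) and use ∫x^(2j)·e^(−2γx²) dx = (2j−1)!!/(4γ)^j · √(π/(2γ)), odd powers → 0; here √(π/(2γ)) = 1.3554.
State is unnormalized: ∫|ψ|² dx = 0.39632, and ∫ψ*·x⁴·ψ dx = 0.50826, so ⟨x⁴⟩ = 0.50826 / 0.39632.
⟨x⁴⟩ = 1.2824.

1.28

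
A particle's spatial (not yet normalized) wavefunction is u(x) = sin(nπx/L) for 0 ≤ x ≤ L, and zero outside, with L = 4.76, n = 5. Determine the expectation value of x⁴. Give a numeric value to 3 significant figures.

⟨x⁴⟩ = ∫ x⁴·|u|² dx / ∫|u|² dx (integrals over the domain).
With sin²θ = (1 − cos2θ)/2 on 0 ≤ x ≤ L: ∫sin²(nπx/L) dx = L/2, ∫x·sin²(nπx/L) dx = L²/4, ∫x²·sin²(nπx/L) dx = L³·(1/6 − 1/(4n²π²)); higher powers xᵏ the same way, integrating xᵏ·cos(2nπx/L) by parts.
State is unnormalized: ∫|u|² dx = 2.3800, and ∫u*·x⁴·u dx = 239.44, so ⟨x⁴⟩ = 239.44 / 2.3800.
⟨x⁴⟩ = 100.61.

101.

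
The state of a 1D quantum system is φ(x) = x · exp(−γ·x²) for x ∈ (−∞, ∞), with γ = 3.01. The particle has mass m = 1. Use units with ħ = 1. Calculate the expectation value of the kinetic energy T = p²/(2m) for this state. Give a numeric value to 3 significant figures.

4.52

T = −(ħ²/2m) d²/dx², so ⟨T⟩ = −(ħ²/2m) ∫ φ*·φ'' dx / ∫|φ|² dx; with m = 1.
Expand each integrand as polynomial × e^(−2γx²) and use ∫x^(2j)·e^(−2γx²) dx = (2j−1)!!/(4γ)^j · √(π/(2γ)), odd powers → 0; here √(π/(2γ)) = 0.72240. Differentiate with the product rule, d/dx e^(−γx²) = −2γx·e^(−γx²).
State is unnormalized: ∫|φ|² dx = 0.060000, and ∫φ*·(−ħ²/2m · φ'') dx = 0.27090, so ⟨T⟩ = 0.27090 / 0.060000.
⟨T⟩ = 4.5150.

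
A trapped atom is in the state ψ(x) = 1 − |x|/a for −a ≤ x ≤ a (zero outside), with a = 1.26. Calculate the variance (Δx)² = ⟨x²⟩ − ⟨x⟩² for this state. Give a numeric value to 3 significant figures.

Compute ⟨x⟩ and ⟨x²⟩ separately, then (Δx)² = ⟨x²⟩ − ⟨x⟩².
ψ is even, so ∫ over [−a, a] = 2∫₀ᵃ with ψ = 1 − x/a there: ∫₀ᵃ (1 − x/a)² dx = a/3, ∫₀ᵃ x²(1 − x/a)² dx = a³/30, ∫₀ᵃ x⁴(1 − x/a)² dx = a⁵/105.
Normalization: ∫|ψ|² dx = 0.84000.
⟨x⟩ = 0.0000 and ⟨x²⟩ = 0.15876.
(Δx)² = 0.15876 − (0.0000)² = 0.15876.

0.159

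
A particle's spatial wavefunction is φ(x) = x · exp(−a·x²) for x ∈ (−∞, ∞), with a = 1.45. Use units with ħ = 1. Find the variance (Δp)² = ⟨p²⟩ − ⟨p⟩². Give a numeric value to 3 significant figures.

Compute ⟨p⟩ and ⟨p²⟩ separately; (Δp)² = ⟨p²⟩ − ⟨p⟩².
Expand each integrand as polynomial × e^(−2ax²) and use ∫x^(2j)·e^(−2ax²) dx = (2j−1)!!/(4a)^j · √(π/(2a)), odd powers → 0; here √(π/(2a)) = 1.0408. Differentiate with the product rule, d/dx e^(−ax²) = −2ax·e^(−ax²).
Normalization: ∫|φ|² dx = 0.17945.
⟨p⟩ = 0.0000 and ⟨p²⟩ = 4.3500.
(Δp)² = 4.3500 − (0.0000)² = 4.3500.

4.35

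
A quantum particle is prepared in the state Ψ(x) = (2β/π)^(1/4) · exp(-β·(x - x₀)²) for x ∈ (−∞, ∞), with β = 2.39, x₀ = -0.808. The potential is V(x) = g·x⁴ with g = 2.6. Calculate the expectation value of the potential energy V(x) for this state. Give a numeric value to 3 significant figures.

⟨V⟩ = ∫ V(x)·|Ψ|² dx.
Gaussian moments (u = x − x₀): ∫u^(2j)·e^(−2βu²) du = (2j−1)!!/(4β)^j · √(π/(2β)), odd powers integrate to 0; here √(π/(2β)) = 0.81070.
⟨V⟩ = 2.2589.

2.26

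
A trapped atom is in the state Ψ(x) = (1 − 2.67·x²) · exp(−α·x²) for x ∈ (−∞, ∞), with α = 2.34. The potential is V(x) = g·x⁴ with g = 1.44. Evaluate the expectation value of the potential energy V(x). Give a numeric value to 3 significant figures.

⟨V⟩ = ∫ V(x)·|Ψ|² dx / ∫|Ψ|² dx.
Expand each integrand as polynomial × e^(−2αx²) and use ∫x^(2j)·e^(−2αx²) dx = (2j−1)!!/(4α)^j · √(π/(2α)), odd powers → 0; here √(π/(2α)) = 0.81932.
State is unnormalized: ∫|Ψ|² dx = 0.55189, and ∫Ψ*·V(x)·Ψ dx = 0.040216, so ⟨V⟩ = 0.040216 / 0.55189.
⟨V⟩ = 0.072868.

0.0729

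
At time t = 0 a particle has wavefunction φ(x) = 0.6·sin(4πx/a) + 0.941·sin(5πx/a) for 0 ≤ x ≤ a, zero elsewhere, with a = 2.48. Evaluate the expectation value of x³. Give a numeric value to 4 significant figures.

1.311

⟨x³⟩ = ∫ x³·|φ|² dx / ∫|φ|² dx (integrals over the domain).
On 0 ≤ x ≤ a (j ≠ l): ∫sin²(jπx/a) dx = a/2, ∫sin(jπx/a)·sin(lπx/a) dx = 0; diagonal moments ∫x·sin²(jπx/a) dx = a²/4, ∫x²·sin²(jπx/a) dx = a³·(1/6 − 1/(4j²π²)); cross terms ∫x·sin(jπx/a)·sin(lπx/a) dx = 0 for j + l even and −4jla²/(π²(j² − l²)²) for j + l odd, ∫x²·sin(jπx/a)·sin(lπx/a) dx = (−1)^(j+l)·4jla³/(π²(j² − l²)²); higher powers the same way via product-to-sum and parts.
State is unnormalized: ∫|φ|² dx = 1.5444, and ∫φ*·x³·φ dx = 2.0249, so ⟨x³⟩ = 2.0249 / 1.5444.
⟨x³⟩ = 1.3111.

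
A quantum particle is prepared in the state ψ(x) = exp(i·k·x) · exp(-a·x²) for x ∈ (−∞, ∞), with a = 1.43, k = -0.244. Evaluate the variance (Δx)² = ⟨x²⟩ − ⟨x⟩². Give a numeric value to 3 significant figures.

0.175

Compute ⟨x⟩ and ⟨x²⟩ separately, then (Δx)² = ⟨x²⟩ − ⟨x⟩².
Gaussian moments: ∫x^(2j)·e^(−2ax²) dx = (2j−1)!!/(4a)^j · √(π/(2a)), odd powers integrate to 0; here √(π/(2a)) = 1.0481.
Normalization: ∫|ψ|² dx = 1.0481.
⟨x⟩ = 0.0000 and ⟨x²⟩ = 0.17483.
(Δx)² = 0.17483 − (0.0000)² = 0.17483.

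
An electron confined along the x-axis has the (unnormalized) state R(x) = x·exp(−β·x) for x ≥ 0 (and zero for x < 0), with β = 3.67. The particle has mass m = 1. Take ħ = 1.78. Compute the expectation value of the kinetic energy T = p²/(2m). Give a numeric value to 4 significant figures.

21.34

T = −(ħ²/2m) d²/dx², so ⟨T⟩ = −(ħ²/2m) ∫ R*·R'' dx / ∫|R|² dx; with m = 1.
Differentiate x·exp(−β·x) with the product rule; every integrand then reduces to terms xʲ·e^(−2βx) on [0, ∞), with ∫₀^∞ xʲ·e^(−2βx) dx = j!/(2β)^(j+1).
State is unnormalized: ∫|R|² dx = 0.0050576, and ∫R*·(−ħ²/2m · R'') dx = 0.10792, so ⟨T⟩ = 0.10792 / 0.0050576.
⟨T⟩ = 21.337.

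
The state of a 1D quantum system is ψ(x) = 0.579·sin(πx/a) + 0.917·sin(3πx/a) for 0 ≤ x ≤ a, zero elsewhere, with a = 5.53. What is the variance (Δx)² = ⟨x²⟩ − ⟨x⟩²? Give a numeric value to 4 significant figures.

Compute ⟨x⟩ and ⟨x²⟩ separately, then (Δx)² = ⟨x²⟩ − ⟨x⟩².
On 0 ≤ x ≤ a (j ≠ l): ∫sin²(jπx/a) dx = a/2, ∫sin(jπx/a)·sin(lπx/a) dx = 0; diagonal moments ∫x·sin²(jπx/a) dx = a²/4, ∫x²·sin²(jπx/a) dx = a³·(1/6 − 1/(4j²π²)); cross terms ∫x·sin(jπx/a)·sin(lπx/a) dx = 0 for j + l even and −4jla²/(π²(j² − l²)²) for j + l odd, ∫x²·sin(jπx/a)·sin(lπx/a) dx = (−1)^(j+l)·4jla³/(π²(j² − l²)²); higher powers the same way via product-to-sum and parts.
Normalization: ∫|ψ|² dx = 3.2520.
⟨x⟩ = 2.7650 and ⟨x²⟩ = 10.678.
(Δx)² = 10.678 − (2.7650)² = 3.0328.

3.033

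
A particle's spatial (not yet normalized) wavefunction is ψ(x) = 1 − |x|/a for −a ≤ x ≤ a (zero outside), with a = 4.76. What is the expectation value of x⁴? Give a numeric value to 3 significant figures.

14.7

⟨x⁴⟩ = ∫ x⁴·|ψ|² dx / ∫|ψ|² dx (integrals over the domain).
ψ is even, so ∫ over [−a, a] = 2∫₀ᵃ with ψ = 1 − x/a there: ∫₀ᵃ (1 − x/a)² dx = a/3, ∫₀ᵃ x²(1 − x/a)² dx = a³/30, ∫₀ᵃ x⁴(1 − x/a)² dx = a⁵/105.
State is unnormalized: ∫|ψ|² dx = 3.1733, and ∫ψ*·x⁴·ψ dx = 46.545, so ⟨x⁴⟩ = 46.545 / 3.1733.
⟨x⁴⟩ = 14.668.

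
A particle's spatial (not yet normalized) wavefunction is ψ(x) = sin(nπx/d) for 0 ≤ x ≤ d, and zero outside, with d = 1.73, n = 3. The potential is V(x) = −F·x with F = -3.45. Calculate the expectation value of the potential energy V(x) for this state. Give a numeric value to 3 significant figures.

2.98

⟨V⟩ = ∫ V(x)·|ψ|² dx / ∫|ψ|² dx.
With sin²θ = (1 − cos2θ)/2 on 0 ≤ x ≤ d: ∫sin²(nπx/d) dx = d/2, ∫x·sin²(nπx/d) dx = d²/4, ∫x²·sin²(nπx/d) dx = d³·(1/6 − 1/(4n²π²)); higher powers xᵏ the same way, integrating xᵏ·cos(2nπx/d) by parts.
State is unnormalized: ∫|ψ|² dx = 0.86500, and ∫ψ*·V(x)·ψ dx = 2.5814, so ⟨V⟩ = 2.5814 / 0.86500.
⟨V⟩ = 2.9843.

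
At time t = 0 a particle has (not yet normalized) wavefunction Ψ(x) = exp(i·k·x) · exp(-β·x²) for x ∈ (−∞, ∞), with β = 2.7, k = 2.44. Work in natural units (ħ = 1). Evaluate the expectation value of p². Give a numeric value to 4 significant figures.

8.654

p² Ψ = −ħ² d²Ψ/dx²; ⟨p²⟩ = −ħ² ∫ Ψ*·Ψ'' dx / ∫|Ψ|² dx.
Gaussian moments: ∫x^(2j)·e^(−2βx²) dx = (2j−1)!!/(4β)^j · √(π/(2β)), odd powers integrate to 0; here √(π/(2β)) = 0.76274. Derivatives: Ψ′ = (ik − 2βx)·Ψ, Ψ″ = ((ik − 2βx)² − 2β)·Ψ; the odd-in-x pieces drop out.
State is unnormalized: ∫|Ψ|² dx = 0.76274, and ∫Ψ*·(−ħ² Ψ'') dx = 6.6005, so ⟨p²⟩ = 6.6005 / 0.76274.
⟨p²⟩ = 8.6536.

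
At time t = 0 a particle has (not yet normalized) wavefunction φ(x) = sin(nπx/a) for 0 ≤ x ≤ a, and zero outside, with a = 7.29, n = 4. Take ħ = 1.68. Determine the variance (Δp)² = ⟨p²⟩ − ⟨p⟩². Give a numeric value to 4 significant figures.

8.387

Compute ⟨p⟩ and ⟨p²⟩ separately; (Δp)² = ⟨p²⟩ − ⟨p⟩².
d/dx sin(nπx/a) = (nπ/a)·cos(nπx/a) and d²/dx² sin(nπx/a) = −(nπ/a)²·sin(nπx/a); on 0 ≤ x ≤ a, ∫sin²(nπx/a) dx = a/2 and ∫sin(nπx/a)·cos(nπx/a) dx = 0.
Normalization: ∫|φ|² dx = 3.6450.
⟨p⟩ = 0.0000 and ⟨p²⟩ = 8.3865.
(Δp)² = 8.3865 − (0.0000)² = 8.3865.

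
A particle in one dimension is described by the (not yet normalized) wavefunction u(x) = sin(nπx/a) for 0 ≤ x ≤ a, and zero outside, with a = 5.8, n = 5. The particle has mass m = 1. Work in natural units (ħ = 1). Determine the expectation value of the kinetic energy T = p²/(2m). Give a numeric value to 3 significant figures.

3.67

T = −(ħ²/2m) d²/dx², so ⟨T⟩ = −(ħ²/2m) ∫ u*·u'' dx / ∫|u|² dx; with m = 1.
d/dx sin(nπx/a) = (nπ/a)·cos(nπx/a) and d²/dx² sin(nπx/a) = −(nπ/a)²·sin(nπx/a); on 0 ≤ x ≤ a, ∫sin²(nπx/a) dx = a/2 and ∫sin(nπx/a)·cos(nπx/a) dx = 0.
State is unnormalized: ∫|u|² dx = 2.9000, and ∫u*·(−ħ²/2m · u'') dx = 10.635, so ⟨T⟩ = 10.635 / 2.9000.
⟨T⟩ = 3.6674.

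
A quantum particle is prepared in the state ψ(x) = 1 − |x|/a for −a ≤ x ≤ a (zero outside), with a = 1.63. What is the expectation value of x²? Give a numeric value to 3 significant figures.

0.266

⟨x²⟩ = ∫ x²·|ψ|² dx / ∫|ψ|² dx (integrals over the domain).
ψ is even, so ∫ over [−a, a] = 2∫₀ᵃ with ψ = 1 − x/a there: ∫₀ᵃ (1 − x/a)² dx = a/3, ∫₀ᵃ x²(1 − x/a)² dx = a³/30, ∫₀ᵃ x⁴(1 − x/a)² dx = a⁵/105.
State is unnormalized: ∫|ψ|² dx = 1.0867, and ∫ψ*·x²·ψ dx = 0.28872, so ⟨x²⟩ = 0.28872 / 1.0867.
⟨x²⟩ = 0.26569.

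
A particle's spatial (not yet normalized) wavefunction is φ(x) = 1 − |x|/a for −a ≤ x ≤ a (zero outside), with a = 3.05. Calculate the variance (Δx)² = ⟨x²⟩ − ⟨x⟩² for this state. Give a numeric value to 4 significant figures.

0.9303

Compute ⟨x⟩ and ⟨x²⟩ separately, then (Δx)² = ⟨x²⟩ − ⟨x⟩².
φ is even, so ∫ over [−a, a] = 2∫₀ᵃ with φ = 1 − x/a there: ∫₀ᵃ (1 − x/a)² dx = a/3, ∫₀ᵃ x²(1 − x/a)² dx = a³/30, ∫₀ᵃ x⁴(1 − x/a)² dx = a⁵/105.
Normalization: ∫|φ|² dx = 2.0333.
⟨x⟩ = 0.0000 and ⟨x²⟩ = 0.93025.
(Δx)² = 0.93025 − (0.0000)² = 0.93025.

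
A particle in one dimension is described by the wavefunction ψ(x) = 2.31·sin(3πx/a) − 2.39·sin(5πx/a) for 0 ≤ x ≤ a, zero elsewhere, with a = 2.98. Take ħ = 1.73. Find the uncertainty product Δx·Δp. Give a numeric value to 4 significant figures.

Δx = √(⟨x²⟩−⟨x⟩²), Δp = √(⟨p²⟩−⟨p⟩²).
On 0 ≤ x ≤ a (j ≠ l): ∫sin²(jπx/a) dx = a/2, ∫sin(jπx/a)·sin(lπx/a) dx = 0; diagonal moments ∫x·sin²(jπx/a) dx = a²/4, ∫x²·sin²(jπx/a) dx = a³·(1/6 − 1/(4j²π²)); cross terms ∫x·sin(jπx/a)·sin(lπx/a) dx = 0 for j + l even and −4jla²/(π²(j² − l²)²) for j + l odd, ∫x²·sin(jπx/a)·sin(lπx/a) dx = (−1)^(j+l)·4jla³/(π²(j² − l²)²); higher powers the same way via product-to-sum and parts. d²/dx² sin(jπx/a) = −(jπ/a)²·sin(jπx/a); on 0 ≤ x ≤ a, ∫sin²(jπx/a) dx = a/2 and ∫sin(jπx/a)·sin(lπx/a) dx = 0 for j ≠ l, so only diagonal terms survive in ∫|ψ|² and ∫ψ·ψ″; ∫ψ·ψ′ dx = [ψ²/2] between the walls = 0.
Normalization: ∫|ψ|² dx = 16.462.
⟨x⟩ = 1.4900, ⟨x²⟩ = 2.5052 ⇒ Δx = 0.53391.
⟨p⟩ = 0.0000, ⟨p²⟩ = 57.452 ⇒ Δp = 7.5797.
Δx·Δp = 4.0469.

4.047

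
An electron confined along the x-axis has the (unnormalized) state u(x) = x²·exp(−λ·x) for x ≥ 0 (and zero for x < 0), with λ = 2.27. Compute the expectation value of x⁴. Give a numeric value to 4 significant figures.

3.954

⟨x⁴⟩ = ∫ x⁴·|u|² dx / ∫|u|² dx (integrals over the domain).
Every integrand reduces to terms xʲ·e^(−2λx) on [0, ∞); use ∫₀^∞ xʲ·e^(−2λx) dx = j!/(2λ)^(j+1).
State is unnormalized: ∫|u|² dx = 0.012443, and ∫u*·x⁴·u dx = 0.049206, so ⟨x⁴⟩ = 0.049206 / 0.012443.
⟨x⁴⟩ = 3.9544.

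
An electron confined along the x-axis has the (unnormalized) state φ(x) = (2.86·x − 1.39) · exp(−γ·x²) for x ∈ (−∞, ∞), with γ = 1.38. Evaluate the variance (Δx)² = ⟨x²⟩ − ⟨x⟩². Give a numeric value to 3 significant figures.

0.160

Compute ⟨x⟩ and ⟨x²⟩ separately, then (Δx)² = ⟨x²⟩ − ⟨x⟩².
Expand each integrand as polynomial × e^(−2γx²) and use ∫x^(2j)·e^(−2γx²) dx = (2j−1)!!/(4γ)^j · √(π/(2γ)), odd powers → 0; here √(π/(2γ)) = 1.0669.
Normalization: ∫|φ|² dx = 3.6423.
⟨x⟩ = -0.42191 and ⟨x²⟩ = 0.33842.
(Δx)² = 0.33842 − (-0.42191)² = 0.16042.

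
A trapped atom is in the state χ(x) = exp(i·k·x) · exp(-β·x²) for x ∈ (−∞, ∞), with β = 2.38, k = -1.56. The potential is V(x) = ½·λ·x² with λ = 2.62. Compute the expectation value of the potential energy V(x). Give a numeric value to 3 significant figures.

0.138

⟨V⟩ = ∫ V(x)·|χ|² dx / ∫|χ|² dx.
Gaussian moments: ∫x^(2j)·e^(−2βx²) dx = (2j−1)!!/(4β)^j · √(π/(2β)), odd powers integrate to 0; here √(π/(2β)) = 0.81240.
State is unnormalized: ∫|χ|² dx = 0.81240, and ∫χ*·V(x)·χ dx = 0.11179, so ⟨V⟩ = 0.11179 / 0.81240.
⟨V⟩ = 0.13761.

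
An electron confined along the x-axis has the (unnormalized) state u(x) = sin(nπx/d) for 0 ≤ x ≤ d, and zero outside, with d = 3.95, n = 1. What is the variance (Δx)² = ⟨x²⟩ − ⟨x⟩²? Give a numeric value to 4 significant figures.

Compute ⟨x⟩ and ⟨x²⟩ separately, then (Δx)² = ⟨x²⟩ − ⟨x⟩².
With sin²θ = (1 − cos2θ)/2 on 0 ≤ x ≤ d: ∫sin²(nπx/d) dx = d/2, ∫x·sin²(nπx/d) dx = d²/4, ∫x²·sin²(nπx/d) dx = d³·(1/6 − 1/(4n²π²)); higher powers xᵏ the same way, integrating xᵏ·cos(2nπx/d) by parts.
Normalization: ∫|u|² dx = 1.9750.
⟨x⟩ = 1.9750 and ⟨x²⟩ = 4.4104.
(Δx)² = 4.4104 − (1.9750)² = 0.50978.

0.5098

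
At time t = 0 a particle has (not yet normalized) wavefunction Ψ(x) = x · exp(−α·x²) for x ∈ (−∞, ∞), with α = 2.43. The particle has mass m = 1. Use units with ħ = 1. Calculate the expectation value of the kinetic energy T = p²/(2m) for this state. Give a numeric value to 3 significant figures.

T = −(ħ²/2m) d²/dx², so ⟨T⟩ = −(ħ²/2m) ∫ Ψ*·Ψ'' dx / ∫|Ψ|² dx; with m = 1.
Expand each integrand as polynomial × e^(−2αx²) and use ∫x^(2j)·e^(−2αx²) dx = (2j−1)!!/(4α)^j · √(π/(2α)), odd powers → 0; here √(π/(2α)) = 0.80400. Differentiate with the product rule, d/dx e^(−αx²) = −2αx·e^(−αx²).
State is unnormalized: ∫|Ψ|² dx = 0.082716, and ∫Ψ*·(−ħ²/2m · Ψ'') dx = 0.30150, so ⟨T⟩ = 0.30150 / 0.082716.
⟨T⟩ = 3.6450.

3.65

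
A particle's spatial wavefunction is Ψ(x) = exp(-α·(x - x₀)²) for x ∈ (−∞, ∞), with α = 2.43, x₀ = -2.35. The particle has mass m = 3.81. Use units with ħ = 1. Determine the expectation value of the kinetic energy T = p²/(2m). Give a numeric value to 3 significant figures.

T = −(ħ²/2m) d²/dx², so ⟨T⟩ = −(ħ²/2m) ∫ Ψ*·Ψ'' dx / ∫|Ψ|² dx; with m = 3.81.
Gaussian moments (u = x − x₀): ∫u^(2j)·e^(−2αu²) du = (2j−1)!!/(4α)^j · √(π/(2α)), odd powers integrate to 0; here √(π/(2α)) = 0.80400. Derivatives: d/dx e^(−αu²) = −2αu·e^(−αu²), d²/dx² e^(−αu²) = (4α²u² − 2α)·e^(−αu²).
State is unnormalized: ∫|Ψ|² dx = 0.80400, and ∫Ψ*·(−ħ²/2m · Ψ'') dx = 0.25639, so ⟨T⟩ = 0.25639 / 0.80400.
⟨T⟩ = 0.31890.

0.319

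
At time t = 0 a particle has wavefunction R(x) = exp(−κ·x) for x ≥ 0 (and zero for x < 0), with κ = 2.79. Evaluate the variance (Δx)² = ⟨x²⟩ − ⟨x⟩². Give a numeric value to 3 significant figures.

0.0321

Compute ⟨x⟩ and ⟨x²⟩ separately, then (Δx)² = ⟨x²⟩ − ⟨x⟩².
Every integrand reduces to terms xʲ·e^(−2κx) on [0, ∞); use ∫₀^∞ xʲ·e^(−2κx) dx = j!/(2κ)^(j+1).
Normalization: ∫|R|² dx = 0.17921.
⟨x⟩ = 0.17921 and ⟨x²⟩ = 0.064234.
(Δx)² = 0.064234 − (0.17921)² = 0.032117.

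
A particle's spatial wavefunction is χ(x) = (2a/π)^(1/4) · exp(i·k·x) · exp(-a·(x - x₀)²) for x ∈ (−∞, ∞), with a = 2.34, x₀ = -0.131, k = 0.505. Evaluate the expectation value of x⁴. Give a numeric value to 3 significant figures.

0.0455

⟨x⁴⟩ = ∫ x⁴·|χ|² dx (integrals over the domain).
Gaussian moments (u = x − x₀): ∫u^(2j)·e^(−2au²) du = (2j−1)!!/(4a)^j · √(π/(2a)), odd powers integrate to 0; here √(π/(2a)) = 0.81932.
⟨x⁴⟩ = 0.045538.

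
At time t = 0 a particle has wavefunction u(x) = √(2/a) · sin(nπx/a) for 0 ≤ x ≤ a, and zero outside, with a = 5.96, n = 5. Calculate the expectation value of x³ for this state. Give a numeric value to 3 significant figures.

52.3

⟨x³⟩ = ∫ x³·|u|² dx (integrals over the domain).
With sin²θ = (1 − cos2θ)/2 on 0 ≤ x ≤ a: ∫sin²(nπx/a) dx = a/2, ∫x·sin²(nπx/a) dx = a²/4, ∫x²·sin²(nπx/a) dx = a³·(1/6 − 1/(4n²π²)); higher powers xᵏ the same way, integrating xᵏ·cos(2nπx/a) by parts.
⟨x³⟩ = 52.284.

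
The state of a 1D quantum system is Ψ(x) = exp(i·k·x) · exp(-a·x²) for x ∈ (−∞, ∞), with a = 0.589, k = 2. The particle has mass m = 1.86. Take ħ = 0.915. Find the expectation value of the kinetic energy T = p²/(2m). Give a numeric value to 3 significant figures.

1.03

T = −(ħ²/2m) d²/dx², so ⟨T⟩ = −(ħ²/2m) ∫ Ψ*·Ψ'' dx / ∫|Ψ|² dx; with m = 1.86.
Gaussian moments: ∫x^(2j)·e^(−2ax²) dx = (2j−1)!!/(4a)^j · √(π/(2a)), odd powers integrate to 0; here √(π/(2a)) = 1.6331. Derivatives: Ψ′ = (ik − 2ax)·Ψ, Ψ″ = ((ik − 2ax)² − 2a)·Ψ; the odd-in-x pieces drop out.
State is unnormalized: ∫|Ψ|² dx = 1.6331, and ∫Ψ*·(−ħ²/2m · Ψ'') dx = 1.6866, so ⟨T⟩ = 1.6866 / 1.6331.
⟨T⟩ = 1.0328.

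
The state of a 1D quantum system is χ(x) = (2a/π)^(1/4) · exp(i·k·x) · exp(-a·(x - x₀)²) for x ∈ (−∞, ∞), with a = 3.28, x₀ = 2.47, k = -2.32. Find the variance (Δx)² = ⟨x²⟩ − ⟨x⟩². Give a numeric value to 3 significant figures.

Compute ⟨x⟩ and ⟨x²⟩ separately, then (Δx)² = ⟨x²⟩ − ⟨x⟩².
Gaussian moments (u = x − x₀): ∫u^(2j)·e^(−2au²) du = (2j−1)!!/(4a)^j · √(π/(2a)), odd powers integrate to 0; here √(π/(2a)) = 0.69203.
⟨x⟩ = 2.4700 and ⟨x²⟩ = 6.1771.
(Δx)² = 6.1771 − (2.4700)² = 0.076220.

0.0762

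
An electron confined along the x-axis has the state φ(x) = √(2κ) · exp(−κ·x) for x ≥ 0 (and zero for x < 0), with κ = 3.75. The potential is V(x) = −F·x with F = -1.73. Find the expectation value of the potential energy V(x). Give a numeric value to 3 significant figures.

0.231

⟨V⟩ = ∫ V(x)·|φ|² dx.
Every integrand reduces to terms xʲ·e^(−2κx) on [0, ∞); use ∫₀^∞ xʲ·e^(−2κx) dx = j!/(2κ)^(j+1).
⟨V⟩ = 0.23067.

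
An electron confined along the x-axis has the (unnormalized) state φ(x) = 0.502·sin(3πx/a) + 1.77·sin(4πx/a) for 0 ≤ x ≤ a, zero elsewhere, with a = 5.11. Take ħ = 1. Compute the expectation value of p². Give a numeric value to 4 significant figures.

p² φ = −ħ² d²φ/dx²; ⟨p²⟩ = −ħ² ∫ φ*·φ'' dx / ∫|φ|² dx.
d²/dx² sin(jπx/a) = −(jπ/a)²·sin(jπx/a); on 0 ≤ x ≤ a, ∫sin²(jπx/a) dx = a/2 and ∫sin(jπx/a)·sin(lπx/a) dx = 0 for j ≠ l, so only diagonal terms survive in ∫|φ|² and ∫φ·φ″; ∫φ·φ′ dx = [φ²/2] between the walls = 0.
State is unnormalized: ∫|φ|² dx = 8.6484, and ∫φ*·(−ħ² φ'') dx = 50.598, so ⟨p²⟩ = 50.598 / 8.6484.
⟨p²⟩ = 5.8506.

5.851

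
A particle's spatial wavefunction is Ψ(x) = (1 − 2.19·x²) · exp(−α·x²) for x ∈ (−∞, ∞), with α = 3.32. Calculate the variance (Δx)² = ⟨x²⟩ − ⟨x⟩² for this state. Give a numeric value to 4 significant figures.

Compute ⟨x⟩ and ⟨x²⟩ separately, then (Δx)² = ⟨x²⟩ − ⟨x⟩².
Expand each integrand as polynomial × e^(−2αx²) and use ∫x^(2j)·e^(−2αx²) dx = (2j−1)!!/(4α)^j · √(π/(2α)), odd powers → 0; here √(π/(2α)) = 0.68785.
Normalization: ∫|Ψ|² dx = 0.51710.
⟨x⟩ = 0.0000 and ⟨x²⟩ = 0.041916.
(Δx)² = 0.041916 − (0.0000)² = 0.041916.

0.04192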